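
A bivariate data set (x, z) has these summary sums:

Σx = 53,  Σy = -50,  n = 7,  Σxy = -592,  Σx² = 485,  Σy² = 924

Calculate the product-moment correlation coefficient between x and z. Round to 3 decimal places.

-0.980

Sxx = Σx² − (Σx)²/n = 485 − 401.285714 = 83.714286
Sxy = Σxy − (Σx)(Σy)/n = -592 − (-378.571429) = -213.428571
Syy = Σy² − (Σy)²/n = 924 − 357.142857 = 566.857143
r = Sxy/√(Sxx·Syy) = -213.428571/√(47454.040816) = -213.428571/217.839484 = -0.979752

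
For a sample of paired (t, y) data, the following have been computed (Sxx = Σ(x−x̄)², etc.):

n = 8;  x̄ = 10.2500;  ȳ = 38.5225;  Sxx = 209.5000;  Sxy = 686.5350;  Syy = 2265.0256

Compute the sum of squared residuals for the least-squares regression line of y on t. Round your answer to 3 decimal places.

15.239

b = Sxy/Sxx = 686.535/209.5 = 3.277017
SSE = Syy − b·Sxy = 2265.0256 − 3.277017·686.535 = 15.238935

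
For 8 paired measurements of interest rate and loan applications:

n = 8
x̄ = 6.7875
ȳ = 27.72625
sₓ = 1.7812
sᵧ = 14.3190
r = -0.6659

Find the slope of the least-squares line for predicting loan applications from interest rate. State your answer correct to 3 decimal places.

-5.353

b = r · sᵧ/sₓ = -0.6659 · 14.319/1.7812 = -5.353145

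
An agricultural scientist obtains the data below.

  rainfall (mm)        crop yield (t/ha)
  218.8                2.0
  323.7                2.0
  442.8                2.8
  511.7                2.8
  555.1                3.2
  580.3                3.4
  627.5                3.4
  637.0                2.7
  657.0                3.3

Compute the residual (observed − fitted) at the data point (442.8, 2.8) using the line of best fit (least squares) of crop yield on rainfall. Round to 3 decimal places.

n = 9, Σx = 4553.9, Σy = 25.6, Σxy = 13528.44, Σx² = 2486622.21
Sxx = Σx² − (Σx)²/n = 2486622.21 − 2304222.801111 = 182399.408889
Sxy = Σxy − (Σx)(Σy)/n = 13528.44 − 12953.315556 = 575.124444
b = Sxy/Sxx = 575.124444/182399.408889 = 0.003153
a = ȳ − b·x̄ = 2.844444 − 0.003153·505.988889 = 1.249008
ŷ(442.8) = 1.249008 + 0.003153·442.8 = 2.645203
residual = y − ŷ = 2.8 − 2.645203 = 0.154797

0.155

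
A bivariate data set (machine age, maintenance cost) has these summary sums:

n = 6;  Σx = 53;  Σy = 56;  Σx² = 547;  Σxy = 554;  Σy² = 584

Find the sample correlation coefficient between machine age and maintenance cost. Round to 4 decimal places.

0.8533

Sxx = Σx² − (Σx)²/n = 547 − 468.166667 = 78.833333
Sxy = Σxy − (Σx)(Σy)/n = 554 − 494.666667 = 59.333333
Syy = Σy² − (Σy)²/n = 584 − 522.666667 = 61.333333
r = Sxy/√(Sxx·Syy) = 59.333333/√(4835.111111) = 59.333333/69.534963 = 0.853288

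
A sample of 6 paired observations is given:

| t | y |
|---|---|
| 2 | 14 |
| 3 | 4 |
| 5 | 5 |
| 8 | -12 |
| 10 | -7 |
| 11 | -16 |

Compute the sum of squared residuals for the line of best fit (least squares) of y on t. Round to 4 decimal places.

92.2014

n = 6, Σx = 39, Σy = -12, Σxy = -277, Σx² = 323, Σy² = 686
Sxx = Σx² − (Σx)²/n = 323 − 253.5 = 69.5
Sxy = Σxy − (Σx)(Σy)/n = -277 − (-78) = -199
Syy = Σy² − (Σy)²/n = 686 − 24 = 662
b = Sxy/Sxx = -199/69.5 = -2.863309
SSE = Syy − b·Sxy = 662 − (-2.863309)·(-199) = 92.201439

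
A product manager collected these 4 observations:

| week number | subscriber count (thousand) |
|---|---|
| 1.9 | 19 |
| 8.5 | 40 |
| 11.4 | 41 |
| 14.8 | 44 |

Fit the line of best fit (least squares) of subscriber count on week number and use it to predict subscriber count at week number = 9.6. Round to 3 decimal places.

36.886

n = 4, Σx = 36.6, Σy = 144, Σxy = 1494.7, Σx² = 424.86
Sxx = Σx² − (Σx)²/n = 424.86 − 334.89 = 89.97
Sxy = Σxy − (Σx)(Σy)/n = 1494.7 − 1317.6 = 177.1
b = Sxy/Sxx = 177.1/89.97 = 1.968434
a = ȳ − b·x̄ = 36 − 1.968434·9.15 = 17.988830
ŷ(9.6) = a + b·9.6 = 17.988830 + 1.968434·9.6 = 36.885795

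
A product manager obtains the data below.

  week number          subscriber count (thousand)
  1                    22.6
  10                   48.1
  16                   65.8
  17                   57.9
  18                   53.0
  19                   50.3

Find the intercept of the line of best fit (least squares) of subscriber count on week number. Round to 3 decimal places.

25.092

n = 6, Σx = 81, Σy = 297.7, Σxy = 4450.4, Σx² = 1331
Sxx = Σx² − (Σx)²/n = 1331 − 1093.5 = 237.5
Sxy = Σxy − (Σx)(Σy)/n = 4450.4 − 4018.95 = 431.45
b = Sxy/Sxx = 431.45/237.5 = 1.816632
a = ȳ − b·x̄ = 49.616667 − 1.816632·13.5 = 25.092140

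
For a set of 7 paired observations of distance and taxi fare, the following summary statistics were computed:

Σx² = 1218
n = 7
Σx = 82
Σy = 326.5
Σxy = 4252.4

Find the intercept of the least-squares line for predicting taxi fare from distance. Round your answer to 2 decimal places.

27.18

Sxx = Σx² − (Σx)²/n = 1218 − 960.571429 = 257.428571
Sxy = Σxy − (Σx)(Σy)/n = 4252.4 − 3824.714286 = 427.685714
b = Sxy/Sxx = 427.685714/257.428571 = 1.661376
a = ȳ − b·x̄ = 46.642857 − 1.661376·11.714286 = 27.181021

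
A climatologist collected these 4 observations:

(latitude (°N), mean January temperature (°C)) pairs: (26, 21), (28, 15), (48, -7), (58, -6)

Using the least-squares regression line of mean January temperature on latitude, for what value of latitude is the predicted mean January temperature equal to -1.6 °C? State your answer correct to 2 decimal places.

48.39

n = 4, Σx = 160, Σy = 23, Σxy = 282, Σx² = 7128
Sxx = Σx² − (Σx)²/n = 7128 − 6400 = 728
Sxy = Σxy − (Σx)(Σy)/n = 282 − 920 = -638
b = Sxy/Sxx = -638/728 = -0.876374
a = ȳ − b·x̄ = 5.75 − (-0.876374)·40 = 40.804945
Set a + b·x = -1.6: x = (-1.6 − 40.804945) / (-0.876374) = 48.386834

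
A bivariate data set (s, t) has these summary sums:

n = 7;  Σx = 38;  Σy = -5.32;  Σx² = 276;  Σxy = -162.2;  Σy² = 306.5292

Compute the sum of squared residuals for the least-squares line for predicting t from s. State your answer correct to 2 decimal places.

47.53

Sxx = Σx² − (Σx)²/n = 276 − 206.285714 = 69.714286
Sxy = Σxy − (Σx)(Σy)/n = -162.2 − (-28.88) = -133.32
Syy = Σy² − (Σy)²/n = 306.5292 − 4.0432 = 302.486
b = Sxy/Sxx = -133.32/69.714286 = -1.912377
SSE = Syy − b·Sxy = 302.486 − (-1.912377)·(-133.32) = 47.527892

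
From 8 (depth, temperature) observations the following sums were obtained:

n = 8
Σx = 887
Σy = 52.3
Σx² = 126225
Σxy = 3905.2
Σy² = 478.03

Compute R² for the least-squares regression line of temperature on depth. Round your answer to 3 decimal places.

Sxx = Σx² − (Σx)²/n = 126225 − 98346.125 = 27878.875
Sxy = Σxy − (Σx)(Σy)/n = 3905.2 − 5798.7625 = -1893.5625
Syy = Σy² − (Σy)²/n = 478.03 − 341.91125 = 136.11875
R² = Sxy²/(Sxx·Syy) = (-1893.5625)²/(27878.875·136.11875) = 0.944857

0.945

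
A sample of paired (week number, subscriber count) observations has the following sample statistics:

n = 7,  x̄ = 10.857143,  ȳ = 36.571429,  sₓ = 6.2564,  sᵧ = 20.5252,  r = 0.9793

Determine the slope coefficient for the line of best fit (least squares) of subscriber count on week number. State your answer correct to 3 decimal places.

3.213

b = r · sᵧ/sₓ = 0.9793 · 20.5252/6.2564 = 3.212763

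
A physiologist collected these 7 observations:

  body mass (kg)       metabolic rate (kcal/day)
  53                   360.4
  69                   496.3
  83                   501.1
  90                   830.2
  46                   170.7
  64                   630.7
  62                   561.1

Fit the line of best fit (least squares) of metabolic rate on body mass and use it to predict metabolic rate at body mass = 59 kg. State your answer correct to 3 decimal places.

n = 7, Σx = 467, Σy = 3550.5, Σxy = 252660.4, Σx² = 32615
Sxx = Σx² − (Σx)²/n = 32615 − 31155.571429 = 1459.428571
Sxy = Σxy − (Σx)(Σy)/n = 252660.4 − 236869.071429 = 15791.328571
b = Sxy/Sxx = 15791.328571/1459.428571 = 10.820213
a = ȳ − b·x̄ = 507.214286 − 10.820213·66.714286 = -214.648522
ŷ(59) = a + b·59 = -214.648522 + 10.820213·59 = 423.744068

423.744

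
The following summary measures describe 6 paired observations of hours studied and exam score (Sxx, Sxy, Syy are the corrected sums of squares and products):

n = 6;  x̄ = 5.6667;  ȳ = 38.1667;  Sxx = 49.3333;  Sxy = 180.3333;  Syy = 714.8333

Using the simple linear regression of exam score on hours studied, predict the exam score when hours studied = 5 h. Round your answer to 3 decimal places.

b = Sxy/Sxx = 180.3333/49.3333 = 3.655407
a = ȳ − b·x̄ = 38.1667 − 3.655407·5.6667 = 17.452604
ŷ(5) = a + b·5 = 17.452604 + 3.655407·5 = 35.729640

35.730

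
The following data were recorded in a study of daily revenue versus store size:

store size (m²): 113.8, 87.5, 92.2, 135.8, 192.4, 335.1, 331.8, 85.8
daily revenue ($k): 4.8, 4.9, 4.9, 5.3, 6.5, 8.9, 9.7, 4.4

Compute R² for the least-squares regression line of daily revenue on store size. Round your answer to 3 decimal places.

n = 8, Σx = 1374.4, Σy = 49.4, Σxy = 9975.48, Σx² = 314311.82, Σy² = 334.06
Sxx = Σx² − (Σx)²/n = 314311.82 − 236121.92 = 78189.9
Sxy = Σxy − (Σx)(Σy)/n = 9975.48 − 8486.92 = 1488.56
Syy = Σy² − (Σy)²/n = 334.06 − 305.045 = 29.015
R² = Sxy²/(Sxx·Syy) = (1488.56)²/(78189.9·29.015) = 0.976696

0.977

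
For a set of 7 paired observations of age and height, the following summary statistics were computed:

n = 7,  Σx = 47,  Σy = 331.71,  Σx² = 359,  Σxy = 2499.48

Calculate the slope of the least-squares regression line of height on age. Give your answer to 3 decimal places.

6.270

Sxx = Σx² − (Σx)²/n = 359 − 315.571429 = 43.428571
Sxy = Σxy − (Σx)(Σy)/n = 2499.48 − 2227.195714 = 272.284286
b = Sxy/Sxx = 272.284286/43.428571 = 6.269704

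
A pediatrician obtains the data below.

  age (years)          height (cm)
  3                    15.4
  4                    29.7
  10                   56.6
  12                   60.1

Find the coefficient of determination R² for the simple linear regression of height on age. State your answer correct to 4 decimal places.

n = 4, Σx = 29, Σy = 161.8, Σxy = 1452.2, Σx² = 269, Σy² = 7934.82
Sxx = Σx² − (Σx)²/n = 269 − 210.25 = 58.75
Sxy = Σxy − (Σx)(Σy)/n = 1452.2 − 1173.05 = 279.15
Syy = Σy² − (Σy)²/n = 7934.82 − 6544.81 = 1390.01
R² = Sxy²/(Sxx·Syy) = (279.15)²/(58.75·1390.01) = 0.954222

0.9542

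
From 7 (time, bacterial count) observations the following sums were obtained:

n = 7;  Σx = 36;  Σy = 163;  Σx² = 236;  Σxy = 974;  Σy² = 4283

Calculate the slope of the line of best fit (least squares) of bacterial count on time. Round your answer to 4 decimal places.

2.6685

Sxx = Σx² − (Σx)²/n = 236 − 185.142857 = 50.857143
Sxy = Σxy − (Σx)(Σy)/n = 974 − 838.285714 = 135.714286
b = Sxy/Sxx = 135.714286/50.857143 = 2.668539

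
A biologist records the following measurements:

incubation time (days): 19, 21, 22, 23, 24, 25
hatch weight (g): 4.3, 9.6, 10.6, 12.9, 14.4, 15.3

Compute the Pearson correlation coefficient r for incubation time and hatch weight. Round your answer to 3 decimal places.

n = 6, Σx = 134, Σy = 67.1, Σxy = 1541.3, Σx² = 3016, Σy² = 830.87
Sxx = Σx² − (Σx)²/n = 3016 − 2992.666667 = 23.333333
Sxy = Σxy − (Σx)(Σy)/n = 1541.3 − 1498.566667 = 42.733333
Syy = Σy² − (Σy)²/n = 830.87 − 750.401667 = 80.468333
r = Sxy/√(Sxx·Syy) = 42.733333/√(1877.594444) = 42.733333/43.331218 = 0.986202

0.986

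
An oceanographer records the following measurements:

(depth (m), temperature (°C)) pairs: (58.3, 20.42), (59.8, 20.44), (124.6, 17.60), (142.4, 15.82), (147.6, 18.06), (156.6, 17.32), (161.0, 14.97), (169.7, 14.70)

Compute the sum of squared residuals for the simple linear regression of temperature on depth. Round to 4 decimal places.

n = 8, Σx = 1020, Σy = 139.33, Σxy = 17141.254, Σx² = 143806.26, Σy² = 2461.1393
Sxx = Σx² − (Σx)²/n = 143806.26 − 130050 = 13756.26
Sxy = Σxy − (Σx)(Σy)/n = 17141.254 − 17764.575 = -623.321
Syy = Σy² − (Σy)²/n = 2461.1393 − 2426.606113 = 34.533187
b = Sxy/Sxx = -623.321/13756.26 = -0.045312
SSE = Syy − b·Sxy = 34.533187 − (-0.045312)·(-623.321) = 6.289387

6.2894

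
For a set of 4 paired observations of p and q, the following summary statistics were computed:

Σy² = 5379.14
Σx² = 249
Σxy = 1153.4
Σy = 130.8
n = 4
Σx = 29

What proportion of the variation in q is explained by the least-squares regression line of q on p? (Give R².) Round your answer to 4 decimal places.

Sxx = Σx² − (Σx)²/n = 249 − 210.25 = 38.75
Sxy = Σxy − (Σx)(Σy)/n = 1153.4 − 948.3 = 205.1
Syy = Σy² − (Σy)²/n = 5379.14 − 4277.16 = 1101.98
R² = Sxy²/(Sxx·Syy) = (205.1)²/(38.75·1101.98) = 0.985113

0.9851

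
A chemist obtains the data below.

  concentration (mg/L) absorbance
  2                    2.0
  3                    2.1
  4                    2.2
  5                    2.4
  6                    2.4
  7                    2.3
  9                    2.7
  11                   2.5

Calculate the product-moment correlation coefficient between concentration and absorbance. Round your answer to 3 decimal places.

0.860

n = 8, Σx = 47, Σy = 18.6, Σxy = 113.4, Σx² = 341, Σy² = 43.6
Sxx = Σx² − (Σx)²/n = 341 − 276.125 = 64.875
Sxy = Σxy − (Σx)(Σy)/n = 113.4 − 109.275 = 4.125
Syy = Σy² − (Σy)²/n = 43.6 − 43.245 = 0.355
r = Sxy/√(Sxx·Syy) = 4.125/√(23.030625) = 4.125/4.799023 = 0.859550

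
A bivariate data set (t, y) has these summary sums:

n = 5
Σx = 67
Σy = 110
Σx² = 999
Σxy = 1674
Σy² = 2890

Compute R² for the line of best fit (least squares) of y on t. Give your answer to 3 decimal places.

0.841

Sxx = Σx² − (Σx)²/n = 999 − 897.8 = 101.2
Sxy = Σxy − (Σx)(Σy)/n = 1674 − 1474 = 200
Syy = Σy² − (Σy)²/n = 2890 − 2420 = 470
R² = Sxy²/(Sxx·Syy) = (200)²/(101.2·470) = 0.840972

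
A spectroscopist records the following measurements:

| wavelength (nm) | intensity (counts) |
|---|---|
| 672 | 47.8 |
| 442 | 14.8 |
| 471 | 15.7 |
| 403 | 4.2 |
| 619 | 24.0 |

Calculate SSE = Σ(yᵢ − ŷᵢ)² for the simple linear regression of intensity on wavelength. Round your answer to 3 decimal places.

n = 5, Σx = 2607, Σy = 106.5, Σxy = 62606.5, Σx² = 1414359, Σy² = 3344.01
Sxx = Σx² − (Σx)²/n = 1414359 − 1359289.8 = 55069.2
Sxy = Σxy − (Σx)(Σy)/n = 62606.5 − 55529.1 = 7077.4
Syy = Σy² − (Σy)²/n = 3344.01 − 2268.45 = 1075.56
b = Sxy/Sxx = 7077.4/55069.2 = 0.128518
SSE = Syy − b·Sxy = 1075.56 − 0.128518·7077.4 = 165.984579

165.985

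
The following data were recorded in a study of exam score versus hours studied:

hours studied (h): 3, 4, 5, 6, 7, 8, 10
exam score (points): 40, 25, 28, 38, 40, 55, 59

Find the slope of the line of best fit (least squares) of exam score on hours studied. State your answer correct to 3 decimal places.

n = 7, Σx = 43, Σy = 285, Σxy = 1898, Σx² = 299
Sxx = Σx² − (Σx)²/n = 299 − 264.142857 = 34.857143
Sxy = Σxy − (Σx)(Σy)/n = 1898 − 1750.714286 = 147.285714
b = Sxy/Sxx = 147.285714/34.857143 = 4.225410

4.225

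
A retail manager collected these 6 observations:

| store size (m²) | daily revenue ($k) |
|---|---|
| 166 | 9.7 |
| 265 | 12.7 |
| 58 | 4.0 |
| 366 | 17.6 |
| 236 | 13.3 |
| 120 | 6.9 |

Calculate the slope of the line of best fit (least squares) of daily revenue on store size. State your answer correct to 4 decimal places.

n = 6, Σx = 1211, Σy = 64.2, Σxy = 15616.1, Σx² = 305197
Sxx = Σx² − (Σx)²/n = 305197 − 244420.166667 = 60776.833333
Sxy = Σxy − (Σx)(Σy)/n = 15616.1 − 12957.7 = 2658.4
b = Sxy/Sxx = 2658.4/60776.833333 = 0.043740

0.0437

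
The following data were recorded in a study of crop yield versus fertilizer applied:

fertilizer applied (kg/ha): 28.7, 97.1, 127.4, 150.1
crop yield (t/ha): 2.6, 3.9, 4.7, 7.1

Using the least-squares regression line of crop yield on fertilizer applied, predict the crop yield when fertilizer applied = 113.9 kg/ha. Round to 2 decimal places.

5.00

n = 4, Σx = 403.3, Σy = 18.3, Σxy = 2117.8, Σx² = 49012.87
Sxx = Σx² − (Σx)²/n = 49012.87 − 40662.7225 = 8350.1475
Sxy = Σxy − (Σx)(Σy)/n = 2117.8 − 1845.0975 = 272.7025
b = Sxy/Sxx = 272.7025/8350.1475 = 0.032658
a = ȳ − b·x̄ = 4.575 − 0.032658·100.825 = 1.282216
ŷ(113.9) = a + b·113.9 = 1.282216 + 0.032658·113.9 = 5.002009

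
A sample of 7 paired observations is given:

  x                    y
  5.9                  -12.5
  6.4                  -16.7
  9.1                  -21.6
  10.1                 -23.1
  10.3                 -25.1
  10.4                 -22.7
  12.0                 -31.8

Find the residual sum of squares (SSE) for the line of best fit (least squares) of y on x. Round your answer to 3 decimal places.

18.567

n = 7, Σx = 64.2, Σy = -153.5, Σxy = -1486.71, Σx² = 618.84, Σy² = 3591.85
Sxx = Σx² − (Σx)²/n = 618.84 − 588.805714 = 30.034286
Sxy = Σxy − (Σx)(Σy)/n = -1486.71 − (-1407.814286) = -78.895714
Syy = Σy² − (Σy)²/n = 3591.85 − 3366.035714 = 225.814286
b = Sxy/Sxx = -78.895714/30.034286 = -2.626855
SSE = Syy − b·Sxy = 225.814286 − (-2.626855)·(-78.895714) = 18.566682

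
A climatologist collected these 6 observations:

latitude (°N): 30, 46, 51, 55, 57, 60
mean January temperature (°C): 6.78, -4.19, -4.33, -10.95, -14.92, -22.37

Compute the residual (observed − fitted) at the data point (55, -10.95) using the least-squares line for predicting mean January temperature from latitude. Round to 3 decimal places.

n = 6, Σx = 299, Σy = -49.98, Σxy = -3005.06, Σx² = 15491
Sxx = Σx² − (Σx)²/n = 15491 − 14900.166667 = 590.833333
Sxy = Σxy − (Σx)(Σy)/n = -3005.06 − (-2490.67) = -514.39
b = Sxy/Sxx = -514.39/590.833333 = -0.870618
a = ȳ − b·x̄ = -8.33 − (-0.870618)·49.833333 = 35.055786
ŷ(55) = 35.055786 + (-0.870618)·55 = -12.828192
residual = y − ŷ = -10.95 − (-12.828192) = 1.878192

1.878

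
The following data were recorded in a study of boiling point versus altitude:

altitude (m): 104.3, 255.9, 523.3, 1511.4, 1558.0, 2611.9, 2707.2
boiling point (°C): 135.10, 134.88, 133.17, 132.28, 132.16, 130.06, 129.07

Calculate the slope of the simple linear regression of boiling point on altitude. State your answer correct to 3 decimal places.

n = 7, Σx = 9272, Σy = 926.72, Σxy = 1213249.873, Σx² = 19212853.6
Sxx = Σx² − (Σx)²/n = 19212853.6 − 12281426.285714 = 6931427.314286
Sxy = Σxy − (Σx)(Σy)/n = 1213249.873 − 1227506.834286 = -14256.961286
b = Sxy/Sxx = -14256.961286/6931427.314286 = -0.002057

-0.002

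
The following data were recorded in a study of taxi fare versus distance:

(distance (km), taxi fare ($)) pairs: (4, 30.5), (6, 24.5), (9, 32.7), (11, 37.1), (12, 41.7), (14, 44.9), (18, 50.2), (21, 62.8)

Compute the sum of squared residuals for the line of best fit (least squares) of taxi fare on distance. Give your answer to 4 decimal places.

n = 8, Σx = 95, Σy = 324.4, Σxy = 4322.8, Σx² = 1359, Σy² = 14194.98
Sxx = Σx² − (Σx)²/n = 1359 − 1128.125 = 230.875
Sxy = Σxy − (Σx)(Σy)/n = 4322.8 − 3852.25 = 470.55
Syy = Σy² − (Σy)²/n = 14194.98 − 13154.42 = 1040.56
b = Sxy/Sxx = 470.55/230.875 = 2.038116
SSE = Syy − b·Sxy = 1040.56 − 2.038116·470.55 = 81.524580

81.5246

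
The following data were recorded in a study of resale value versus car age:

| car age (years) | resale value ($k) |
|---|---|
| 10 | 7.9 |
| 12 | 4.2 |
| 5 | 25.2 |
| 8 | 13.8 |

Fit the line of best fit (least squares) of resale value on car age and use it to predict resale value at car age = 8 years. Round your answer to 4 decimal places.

n = 4, Σx = 35, Σy = 51.1, Σxy = 365.8, Σx² = 333
Sxx = Σx² − (Σx)²/n = 333 − 306.25 = 26.75
Sxy = Σxy − (Σx)(Σy)/n = 365.8 − 447.125 = -81.325
b = Sxy/Sxx = -81.325/26.75 = -3.040187
a = ȳ − b·x̄ = 12.775 − (-3.040187)·8.75 = 39.376636
ŷ(8) = a + b·8 = 39.376636 + (-3.040187)·8 = 15.055140

15.0551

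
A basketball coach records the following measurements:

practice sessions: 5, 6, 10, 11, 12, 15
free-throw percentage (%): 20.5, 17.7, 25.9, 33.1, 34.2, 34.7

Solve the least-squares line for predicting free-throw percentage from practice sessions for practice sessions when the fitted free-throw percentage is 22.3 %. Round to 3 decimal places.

6.886

n = 6, Σx = 59, Σy = 166.1, Σxy = 1762.7, Σx² = 651
Sxx = Σx² − (Σx)²/n = 651 − 580.166667 = 70.833333
Sxy = Σxy − (Σx)(Σy)/n = 1762.7 − 1633.316667 = 129.383333
b = Sxy/Sxx = 129.383333/70.833333 = 1.826588
a = ȳ − b·x̄ = 27.683333 − 1.826588·9.833333 = 9.721882
Set a + b·x = 22.3: x = (22.3 − 9.721882) / 1.826588 = 6.886126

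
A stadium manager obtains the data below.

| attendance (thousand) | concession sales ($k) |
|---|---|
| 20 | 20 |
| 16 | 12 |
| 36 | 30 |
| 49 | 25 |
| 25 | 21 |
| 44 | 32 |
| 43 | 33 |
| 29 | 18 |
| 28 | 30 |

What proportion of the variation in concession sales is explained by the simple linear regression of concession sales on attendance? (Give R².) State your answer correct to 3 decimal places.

n = 9, Σx = 290, Σy = 221, Σxy = 7611, Σx² = 10388, Σy² = 5847
Sxx = Σx² − (Σx)²/n = 10388 − 9344.444444 = 1043.555556
Sxy = Σxy − (Σx)(Σy)/n = 7611 − 7121.111111 = 489.888889
Syy = Σy² − (Σy)²/n = 5847 − 5426.777778 = 420.222222
R² = Sxy²/(Sxx·Syy) = (489.888889)²/(1043.555556·420.222222) = 0.547269

0.547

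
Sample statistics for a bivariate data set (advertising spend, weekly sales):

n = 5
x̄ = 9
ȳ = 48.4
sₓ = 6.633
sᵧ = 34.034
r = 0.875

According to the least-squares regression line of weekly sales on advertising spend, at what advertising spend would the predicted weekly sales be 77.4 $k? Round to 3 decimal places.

15.459

b = r · sᵧ/sₓ = 0.875 · 34.034/6.633 = 4.489635
a = ȳ − b·x̄ = 48.4 − 4.489635·9 = 7.993284
Set a + b·x = 77.4: x = (77.4 − 7.993284) / 4.489635 = 15.459322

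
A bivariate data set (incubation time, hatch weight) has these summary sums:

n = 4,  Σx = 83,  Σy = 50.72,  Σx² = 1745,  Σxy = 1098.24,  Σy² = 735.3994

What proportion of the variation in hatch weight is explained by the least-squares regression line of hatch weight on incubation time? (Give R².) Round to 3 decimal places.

0.999

Sxx = Σx² − (Σx)²/n = 1745 − 1722.25 = 22.75
Sxy = Σxy − (Σx)(Σy)/n = 1098.24 − 1052.44 = 45.8
Syy = Σy² − (Σy)²/n = 735.3994 − 643.1296 = 92.2698
R² = Sxy²/(Sxx·Syy) = (45.8)²/(22.75·92.2698) = 0.999286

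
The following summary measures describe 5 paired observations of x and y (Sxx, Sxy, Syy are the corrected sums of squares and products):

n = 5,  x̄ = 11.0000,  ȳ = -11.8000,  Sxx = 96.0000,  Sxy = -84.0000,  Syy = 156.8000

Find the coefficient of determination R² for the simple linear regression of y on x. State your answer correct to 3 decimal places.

0.469

R² = Sxy²/(Sxx·Syy) = (-84)²/(96·156.8) = 0.46875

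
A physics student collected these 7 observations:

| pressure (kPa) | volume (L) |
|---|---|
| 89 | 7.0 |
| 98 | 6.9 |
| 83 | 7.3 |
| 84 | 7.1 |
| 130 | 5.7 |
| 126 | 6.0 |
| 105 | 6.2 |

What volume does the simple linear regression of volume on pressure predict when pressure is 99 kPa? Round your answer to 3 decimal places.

6.698

n = 7, Σx = 715, Σy = 46.2, Σxy = 4649.5, Σx² = 75271
Sxx = Σx² − (Σx)²/n = 75271 − 73032.142857 = 2238.857143
Sxy = Σxy − (Σx)(Σy)/n = 4649.5 − 4719 = -69.5
b = Sxy/Sxx = -69.5/2238.857143 = -0.031043
a = ȳ − b·x̄ = 6.6 − (-0.031043)·102.142857 = 9.770782
ŷ(99) = a + b·99 = 9.770782 + (-0.031043)·99 = 6.697563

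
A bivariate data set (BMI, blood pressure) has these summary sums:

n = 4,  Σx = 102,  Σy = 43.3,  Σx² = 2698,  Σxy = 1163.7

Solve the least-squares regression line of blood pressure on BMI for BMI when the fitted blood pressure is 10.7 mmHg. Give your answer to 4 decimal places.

Sxx = Σx² − (Σx)²/n = 2698 − 2601 = 97
Sxy = Σxy − (Σx)(Σy)/n = 1163.7 − 1104.15 = 59.55
b = Sxy/Sxx = 59.55/97 = 0.613918
a = ȳ − b·x̄ = 10.825 − 0.613918·25.5 = -4.829897
Set a + b·x = 10.7: x = (10.7 − (-4.829897)) / 0.613918 = 25.296390

25.2964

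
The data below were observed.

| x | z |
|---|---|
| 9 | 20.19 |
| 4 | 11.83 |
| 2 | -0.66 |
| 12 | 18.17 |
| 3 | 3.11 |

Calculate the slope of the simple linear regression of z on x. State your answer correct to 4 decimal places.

n = 5, Σx = 30, Σy = 52.64, Σxy = 455.08, Σx² = 254
Sxx = Σx² − (Σx)²/n = 254 − 180 = 74
Sxy = Σxy − (Σx)(Σy)/n = 455.08 − 315.84 = 139.24
b = Sxy/Sxx = 139.24/74 = 1.881622

1.8816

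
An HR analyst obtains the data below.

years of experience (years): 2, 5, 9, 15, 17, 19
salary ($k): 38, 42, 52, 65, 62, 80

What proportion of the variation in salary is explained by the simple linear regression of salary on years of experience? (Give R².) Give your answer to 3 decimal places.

n = 6, Σx = 67, Σy = 339, Σxy = 4303, Σx² = 985, Σy² = 20381
Sxx = Σx² − (Σx)²/n = 985 − 748.166667 = 236.833333
Sxy = Σxy − (Σx)(Σy)/n = 4303 − 3785.5 = 517.5
Syy = Σy² − (Σy)²/n = 20381 − 19153.5 = 1227.5
R² = Sxy²/(Sxx·Syy) = (517.5)²/(236.833333·1227.5) = 0.921205

0.921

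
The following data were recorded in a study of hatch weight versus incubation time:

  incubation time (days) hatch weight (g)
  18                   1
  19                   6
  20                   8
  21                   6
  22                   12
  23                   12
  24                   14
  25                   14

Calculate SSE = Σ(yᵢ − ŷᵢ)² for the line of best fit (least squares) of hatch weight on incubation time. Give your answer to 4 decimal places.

n = 8, Σx = 172, Σy = 73, Σxy = 1644, Σx² = 3740, Σy² = 817
Sxx = Σx² − (Σx)²/n = 3740 − 3698 = 42
Sxy = Σxy − (Σx)(Σy)/n = 1644 − 1569.5 = 74.5
Syy = Σy² − (Σy)²/n = 817 − 666.125 = 150.875
b = Sxy/Sxx = 74.5/42 = 1.773810
SSE = Syy − b·Sxy = 150.875 − 1.773810·74.5 = 18.726190

18.7262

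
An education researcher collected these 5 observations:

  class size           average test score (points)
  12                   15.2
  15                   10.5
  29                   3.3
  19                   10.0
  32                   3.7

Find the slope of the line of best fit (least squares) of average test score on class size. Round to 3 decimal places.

-0.556

n = 5, Σx = 107, Σy = 42.7, Σxy = 744, Σx² = 2595
Sxx = Σx² − (Σx)²/n = 2595 − 2289.8 = 305.2
Sxy = Σxy − (Σx)(Σy)/n = 744 − 913.78 = -169.78
b = Sxy/Sxx = -169.78/305.2 = -0.556291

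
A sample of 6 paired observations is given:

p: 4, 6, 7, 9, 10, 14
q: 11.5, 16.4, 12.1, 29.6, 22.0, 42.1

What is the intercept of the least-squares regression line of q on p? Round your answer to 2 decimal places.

-3.63

n = 6, Σx = 50, Σy = 133.7, Σxy = 1304.9, Σx² = 478
Sxx = Σx² − (Σx)²/n = 478 − 416.666667 = 61.333333
Sxy = Σxy − (Σx)(Σy)/n = 1304.9 − 1114.166667 = 190.733333
b = Sxy/Sxx = 190.733333/61.333333 = 3.109783
a = ȳ − b·x̄ = 22.283333 − 3.109783·8.333333 = -3.631522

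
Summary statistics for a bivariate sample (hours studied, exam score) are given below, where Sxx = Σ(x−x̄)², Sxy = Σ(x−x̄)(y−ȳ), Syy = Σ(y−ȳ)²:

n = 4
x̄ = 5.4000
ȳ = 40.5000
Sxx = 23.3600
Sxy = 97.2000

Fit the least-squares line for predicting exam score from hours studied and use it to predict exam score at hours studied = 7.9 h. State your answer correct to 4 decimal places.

50.9024

b = Sxy/Sxx = 97.2/23.36 = 4.160959
a = ȳ − b·x̄ = 40.5 − 4.160959·5.4 = 18.030822
ŷ(7.9) = a + b·7.9 = 18.030822 + 4.160959·7.9 = 50.902397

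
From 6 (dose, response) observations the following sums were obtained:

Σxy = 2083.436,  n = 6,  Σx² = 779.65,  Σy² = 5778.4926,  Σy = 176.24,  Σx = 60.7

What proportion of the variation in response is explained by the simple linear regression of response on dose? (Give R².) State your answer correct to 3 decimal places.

0.906

Sxx = Σx² − (Σx)²/n = 779.65 − 614.081667 = 165.568333
Sxy = Σxy − (Σx)(Σy)/n = 2083.436 − 1782.961333 = 300.474667
Syy = Σy² − (Σy)²/n = 5778.4926 − 5176.756267 = 601.736333
R² = Sxy²/(Sxx·Syy) = (300.474667)²/(165.568333·601.736333) = 0.906217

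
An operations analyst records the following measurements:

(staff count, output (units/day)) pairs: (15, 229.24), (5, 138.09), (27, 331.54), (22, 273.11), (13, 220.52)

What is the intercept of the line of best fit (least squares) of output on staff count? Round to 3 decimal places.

101.521

n = 5, Σx = 82, Σy = 1192.5, Σxy = 21955.81, Σx² = 1632
Sxx = Σx² − (Σx)²/n = 1632 − 1344.8 = 287.2
Sxy = Σxy − (Σx)(Σy)/n = 21955.81 − 19557 = 2398.81
b = Sxy/Sxx = 2398.81/287.2 = 8.352403
a = ȳ − b·x̄ = 238.5 − 8.352403·16.4 = 101.520599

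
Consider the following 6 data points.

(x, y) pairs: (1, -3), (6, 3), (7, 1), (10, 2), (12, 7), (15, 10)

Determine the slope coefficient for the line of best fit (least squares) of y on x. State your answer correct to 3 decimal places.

0.872

n = 6, Σx = 51, Σy = 20, Σxy = 276, Σx² = 555
Sxx = Σx² − (Σx)²/n = 555 − 433.5 = 121.5
Sxy = Σxy − (Σx)(Σy)/n = 276 − 170 = 106
b = Sxy/Sxx = 106/121.5 = 0.872428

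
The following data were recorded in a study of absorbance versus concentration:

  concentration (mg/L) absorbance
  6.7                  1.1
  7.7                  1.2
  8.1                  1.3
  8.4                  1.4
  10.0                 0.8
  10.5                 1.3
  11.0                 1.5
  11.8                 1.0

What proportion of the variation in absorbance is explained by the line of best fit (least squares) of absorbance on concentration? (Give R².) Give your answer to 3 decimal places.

n = 8, Σx = 74.2, Σy = 9.6, Σxy = 88.85, Σx² = 710.84, Σy² = 11.88
Sxx = Σx² − (Σx)²/n = 710.84 − 688.205 = 22.635
Sxy = Σxy − (Σx)(Σy)/n = 88.85 − 89.04 = -0.19
Syy = Σy² − (Σy)²/n = 11.88 − 11.52 = 0.36
R² = Sxy²/(Sxx·Syy) = (-0.19)²/(22.635·0.36) = 0.004430

0.004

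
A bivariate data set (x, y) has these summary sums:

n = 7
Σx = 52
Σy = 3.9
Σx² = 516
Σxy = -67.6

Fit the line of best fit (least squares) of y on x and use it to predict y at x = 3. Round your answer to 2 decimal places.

3.85

Sxx = Σx² − (Σx)²/n = 516 − 386.285714 = 129.714286
Sxy = Σxy − (Σx)(Σy)/n = -67.6 − 28.971429 = -96.571429
b = Sxy/Sxx = -96.571429/129.714286 = -0.744493
a = ȳ − b·x̄ = 0.557143 − (-0.744493)·7.428571 = 6.087665
ŷ(3) = a + b·3 = 6.087665 + (-0.744493)·3 = 3.854185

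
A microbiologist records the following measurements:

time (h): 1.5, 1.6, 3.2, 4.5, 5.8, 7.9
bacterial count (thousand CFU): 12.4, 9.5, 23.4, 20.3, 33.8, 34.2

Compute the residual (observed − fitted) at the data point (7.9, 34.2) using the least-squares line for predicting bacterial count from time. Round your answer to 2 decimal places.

n = 6, Σx = 24.5, Σy = 133.6, Σxy = 666.25, Σx² = 131.35
Sxx = Σx² − (Σx)²/n = 131.35 − 100.041667 = 31.308333
Sxy = Σxy − (Σx)(Σy)/n = 666.25 − 545.533333 = 120.716667
b = Sxy/Sxx = 120.716667/31.308333 = 3.855736
a = ȳ − b·x̄ = 22.266667 − 3.855736·4.083333 = 6.522411
ŷ(7.9) = 6.522411 + 3.855736·7.9 = 36.982726
residual = y − ŷ = 34.2 − 36.982726 = -2.782726

-2.78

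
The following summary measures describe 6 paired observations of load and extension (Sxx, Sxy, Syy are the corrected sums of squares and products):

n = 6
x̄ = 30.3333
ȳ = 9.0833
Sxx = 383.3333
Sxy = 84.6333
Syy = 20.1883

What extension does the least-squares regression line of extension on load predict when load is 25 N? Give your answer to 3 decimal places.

b = Sxy/Sxx = 84.6333/383.3333 = 0.220783
a = ȳ − b·x̄ = 9.0833 − 0.220783·30.3333 = 2.386237
ŷ(25) = a + b·25 = 2.386237 + 0.220783·25 = 7.905800

7.906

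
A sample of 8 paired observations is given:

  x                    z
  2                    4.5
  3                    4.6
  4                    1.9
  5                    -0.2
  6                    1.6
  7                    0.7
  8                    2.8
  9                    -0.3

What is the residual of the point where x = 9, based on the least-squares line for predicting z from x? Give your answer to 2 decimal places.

-0.40

n = 8, Σx = 44, Σy = 15.6, Σxy = 63.6, Σx² = 284
Sxx = Σx² − (Σx)²/n = 284 − 242 = 42
Sxy = Σxy − (Σx)(Σy)/n = 63.6 − 85.8 = -22.2
b = Sxy/Sxx = -22.2/42 = -0.528571
a = ȳ − b·x̄ = 1.95 − (-0.528571)·5.5 = 4.857143
ŷ(9) = 4.857143 + (-0.528571)·9 = 0.1
residual = y − ŷ = -0.3 − 0.1 = -0.4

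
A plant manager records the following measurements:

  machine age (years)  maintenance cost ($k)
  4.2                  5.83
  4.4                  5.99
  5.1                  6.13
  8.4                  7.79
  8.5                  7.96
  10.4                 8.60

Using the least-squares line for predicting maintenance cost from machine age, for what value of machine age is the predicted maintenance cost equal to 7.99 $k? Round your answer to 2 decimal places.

8.87

n = 6, Σx = 41, Σy = 42.3, Σxy = 304.641, Σx² = 313.98
Sxx = Σx² − (Σx)²/n = 313.98 − 280.166667 = 33.813333
Sxy = Σxy − (Σx)(Σy)/n = 304.641 − 289.05 = 15.591
b = Sxy/Sxx = 15.591/33.813333 = 0.461090
a = ȳ − b·x̄ = 7.05 − 0.461090·6.833333 = 3.899216
Set a + b·x = 7.99: x = (7.99 − 3.899216) / 0.461090 = 8.871980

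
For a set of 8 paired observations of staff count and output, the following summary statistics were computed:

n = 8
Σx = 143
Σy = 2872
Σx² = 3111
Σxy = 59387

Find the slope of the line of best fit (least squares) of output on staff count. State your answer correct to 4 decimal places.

14.5078

Sxx = Σx² − (Σx)²/n = 3111 − 2556.125 = 554.875
Sxy = Σxy − (Σx)(Σy)/n = 59387 − 51337 = 8050
b = Sxy/Sxx = 8050/554.875 = 14.507772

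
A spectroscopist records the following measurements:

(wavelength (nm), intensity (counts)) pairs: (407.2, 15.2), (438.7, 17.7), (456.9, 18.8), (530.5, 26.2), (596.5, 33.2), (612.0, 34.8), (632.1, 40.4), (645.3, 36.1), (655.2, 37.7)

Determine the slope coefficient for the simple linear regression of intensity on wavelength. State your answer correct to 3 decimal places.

0.098

n = 9, Σx = 4974.4, Σy = 260.1, Σxy = 151077.86, Σx² = 2824063.18
Sxx = Σx² − (Σx)²/n = 2824063.18 − 2749406.151111 = 74657.028889
Sxy = Σxy − (Σx)(Σy)/n = 151077.86 − 143760.16 = 7317.7
b = Sxy/Sxx = 7317.7/74657.028889 = 0.098018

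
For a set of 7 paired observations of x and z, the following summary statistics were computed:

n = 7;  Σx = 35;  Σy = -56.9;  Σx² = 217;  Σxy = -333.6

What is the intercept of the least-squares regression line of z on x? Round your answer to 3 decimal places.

-2.283

Sxx = Σx² − (Σx)²/n = 217 − 175 = 42
Sxy = Σxy − (Σx)(Σy)/n = -333.6 − (-284.5) = -49.1
b = Sxy/Sxx = -49.1/42 = -1.169048
a = ȳ − b·x̄ = -8.128571 − (-1.169048)·5 = -2.283333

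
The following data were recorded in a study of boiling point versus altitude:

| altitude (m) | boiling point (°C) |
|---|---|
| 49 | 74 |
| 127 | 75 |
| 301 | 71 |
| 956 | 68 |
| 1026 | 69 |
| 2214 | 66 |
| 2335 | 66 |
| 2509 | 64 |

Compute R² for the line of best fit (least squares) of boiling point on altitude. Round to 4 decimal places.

n = 8, Σx = 9517, Σy = 553, Σxy = 631134, Σx² = 18724845, Σy² = 38335
Sxx = Σx² − (Σx)²/n = 18724845 − 11321661.125 = 7403183.875
Sxy = Σxy − (Σx)(Σy)/n = 631134 − 657862.625 = -26728.625
Syy = Σy² − (Σy)²/n = 38335 − 38226.125 = 108.875
R² = Sxy²/(Sxx·Syy) = (-26728.625)²/(7403183.875·108.875) = 0.886353

0.8864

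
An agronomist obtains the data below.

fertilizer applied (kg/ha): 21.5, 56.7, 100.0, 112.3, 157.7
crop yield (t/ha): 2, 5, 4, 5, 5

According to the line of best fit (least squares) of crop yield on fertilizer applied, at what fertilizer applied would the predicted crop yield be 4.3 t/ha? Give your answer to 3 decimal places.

95.299

n = 5, Σx = 448.2, Σy = 21, Σxy = 2076.5, Σx² = 51157.72
Sxx = Σx² − (Σx)²/n = 51157.72 − 40176.648 = 10981.072
Sxy = Σxy − (Σx)(Σy)/n = 2076.5 − 1882.44 = 194.06
b = Sxy/Sxx = 194.06/10981.072 = 0.017672
a = ȳ − b·x̄ = 4.2 − 0.017672·89.64 = 2.615862
Set a + b·x = 4.3: x = (4.3 − 2.615862) / 0.017672 = 95.298596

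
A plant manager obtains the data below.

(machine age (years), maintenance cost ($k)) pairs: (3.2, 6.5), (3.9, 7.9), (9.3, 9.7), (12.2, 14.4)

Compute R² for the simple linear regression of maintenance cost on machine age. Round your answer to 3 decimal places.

0.891

n = 4, Σx = 28.6, Σy = 38.5, Σxy = 317.5, Σx² = 260.78, Σy² = 406.11
Sxx = Σx² − (Σx)²/n = 260.78 − 204.49 = 56.29
Sxy = Σxy − (Σx)(Σy)/n = 317.5 − 275.275 = 42.225
Syy = Σy² − (Σy)²/n = 406.11 − 370.5625 = 35.5475
R² = Sxy²/(Sxx·Syy) = (42.225)²/(56.29·35.5475) = 0.891044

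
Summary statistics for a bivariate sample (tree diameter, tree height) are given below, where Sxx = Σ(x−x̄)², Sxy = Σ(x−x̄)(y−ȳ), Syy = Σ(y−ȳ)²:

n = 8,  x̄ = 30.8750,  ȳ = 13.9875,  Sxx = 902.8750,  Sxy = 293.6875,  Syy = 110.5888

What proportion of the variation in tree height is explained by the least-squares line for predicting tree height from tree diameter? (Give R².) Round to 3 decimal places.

0.864

R² = Sxy²/(Sxx·Syy) = (293.6875)²/(902.875·110.5888) = 0.863838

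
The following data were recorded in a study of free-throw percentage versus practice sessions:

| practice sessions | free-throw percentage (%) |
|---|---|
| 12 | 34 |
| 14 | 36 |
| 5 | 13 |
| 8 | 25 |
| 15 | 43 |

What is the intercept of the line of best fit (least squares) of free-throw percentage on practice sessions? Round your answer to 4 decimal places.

1.0339

n = 5, Σx = 54, Σy = 151, Σxy = 1822, Σx² = 654
Sxx = Σx² − (Σx)²/n = 654 − 583.2 = 70.8
Sxy = Σxy − (Σx)(Σy)/n = 1822 − 1630.8 = 191.2
b = Sxy/Sxx = 191.2/70.8 = 2.700565
a = ȳ − b·x̄ = 30.2 − 2.700565·10.8 = 1.033898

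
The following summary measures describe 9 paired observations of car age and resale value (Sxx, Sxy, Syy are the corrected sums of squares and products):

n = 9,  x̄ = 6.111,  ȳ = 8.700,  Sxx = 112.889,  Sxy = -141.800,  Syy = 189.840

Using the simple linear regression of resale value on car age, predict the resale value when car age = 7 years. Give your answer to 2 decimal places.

b = Sxy/Sxx = -141.8/112.889 = -1.256101
a = ȳ − b·x̄ = 8.7 − (-1.256101)·6.111 = 16.376034
ŷ(7) = a + b·7 = 16.376034 + (-1.256101)·7 = 7.583326

7.58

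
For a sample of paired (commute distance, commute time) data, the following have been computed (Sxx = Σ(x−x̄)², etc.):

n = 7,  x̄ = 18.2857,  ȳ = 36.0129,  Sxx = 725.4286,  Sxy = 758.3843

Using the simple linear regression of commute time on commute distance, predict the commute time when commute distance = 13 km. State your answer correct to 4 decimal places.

30.4871

b = Sxy/Sxx = 758.3843/725.4286 = 1.045429
a = ȳ − b·x̄ = 36.0129 − 1.045429·18.2857 = 16.896494
ŷ(13) = a + b·13 = 16.896494 + 1.045429·13 = 30.487074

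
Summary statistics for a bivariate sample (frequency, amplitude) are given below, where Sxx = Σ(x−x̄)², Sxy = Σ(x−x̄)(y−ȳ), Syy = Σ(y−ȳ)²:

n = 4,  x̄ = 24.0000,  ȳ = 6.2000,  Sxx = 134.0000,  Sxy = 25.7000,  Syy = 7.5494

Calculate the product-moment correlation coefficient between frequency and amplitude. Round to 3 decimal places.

r = Sxy/√(Sxx·Syy) = 25.7/√(1011.6196) = 25.7/31.805968 = 0.808024

0.808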